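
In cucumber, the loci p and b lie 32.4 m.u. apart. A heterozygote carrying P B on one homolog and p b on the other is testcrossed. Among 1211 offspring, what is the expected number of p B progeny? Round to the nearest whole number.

196

A map distance of 32.4 m.u. corresponds to a recombination frequency of 0.324.
The F1 is P B / p b, so p B is a recombinant gamete class with expected frequency r/2 = 0.324/2 = 0.1620.
Expected number = 0.1620 × 1211 = 196.18 ≈ 196.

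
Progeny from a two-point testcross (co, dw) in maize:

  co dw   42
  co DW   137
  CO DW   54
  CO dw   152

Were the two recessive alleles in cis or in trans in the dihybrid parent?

The two most frequent classes are CO dw (152) and co DW (137); these are the parental (non-recombinant) types.
So the F1 carried CO dw on one chromosome and co DW on the other — the recessive alleles are on opposite chromosomes (trans / repulsion).

trans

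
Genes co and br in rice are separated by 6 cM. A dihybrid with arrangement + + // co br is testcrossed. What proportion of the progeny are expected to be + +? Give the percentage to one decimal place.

A map distance of 6 cM corresponds to a recombination frequency of 0.060.
The F1 is + + / co br, so + + is a parental gamete class with expected frequency (1 − r)/2 = 0.940/2 = 0.4700.
That is 0.4700 = 47.0% of the progeny.

47.0%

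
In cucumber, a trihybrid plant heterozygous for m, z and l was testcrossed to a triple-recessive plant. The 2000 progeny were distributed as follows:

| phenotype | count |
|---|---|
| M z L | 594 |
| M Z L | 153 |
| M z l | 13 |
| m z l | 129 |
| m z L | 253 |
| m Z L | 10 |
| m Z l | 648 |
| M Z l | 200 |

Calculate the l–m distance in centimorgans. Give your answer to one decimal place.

23.8 centimorgans

The two most frequent reciprocal classes, m Z l and M z L, are the parental types, so the F1 was m Z l / M z L.
The two rarest classes, m Z L and M z l, are the double crossovers. Comparing them with the parentals, only the l allele has switched, so l is the middle locus and the order is z – l – m.
Crossovers in the l–m interval produce the single-crossover classes M Z l and m z L (200 + 253 = 453) plus the double crossovers (23).
RF(l–m) = (453 + 23) / 2000 = 476/2000 = 0.2380 → 23.8 centimorgans.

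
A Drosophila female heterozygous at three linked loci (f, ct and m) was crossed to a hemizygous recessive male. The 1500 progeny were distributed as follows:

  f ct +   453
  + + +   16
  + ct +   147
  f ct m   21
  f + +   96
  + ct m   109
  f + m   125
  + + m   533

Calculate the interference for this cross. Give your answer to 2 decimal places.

0.26

The two most frequent reciprocal classes, + + m and f ct +, are the parental types, so the F1 was + + m / f ct +.
The two rarest classes, + + + and f ct m, are the double crossovers. Comparing them with the parentals, only the m allele has switched, so m is the middle locus and the order is ct – m – f.
ct–m: (205 + 37)/1500 = 0.1613; m–f: (272 + 37)/1500 = 0.2060.
Expected DCO frequency = 0.1613 × 0.2060 ≈ 0.03323; observed = 37/1500 ≈ 0.02467.
Coefficient of coincidence = 0.02467/0.03323 ≈ 0.74; interference = 1 − 0.74 = 0.26.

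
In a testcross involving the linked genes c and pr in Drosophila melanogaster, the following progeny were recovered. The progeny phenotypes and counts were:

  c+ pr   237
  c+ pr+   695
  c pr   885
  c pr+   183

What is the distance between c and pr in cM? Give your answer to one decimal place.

21.0 cM

The two most frequent classes, c+ pr+ (695) and c pr (885), are the parental types, so the F1 was c+ pr+ / c pr.
The recombinant classes are c+ pr and c pr+: 237 + 183 = 420.
Recombination frequency = 420/2000 = 0.2100 ≈ 21.0%, i.e. 21.0 cM.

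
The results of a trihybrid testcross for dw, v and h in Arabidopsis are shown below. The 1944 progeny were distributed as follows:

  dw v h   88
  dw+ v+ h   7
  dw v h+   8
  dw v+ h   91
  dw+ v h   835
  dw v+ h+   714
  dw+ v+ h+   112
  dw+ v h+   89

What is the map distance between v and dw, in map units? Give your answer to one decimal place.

11.1 map units

The two most frequent reciprocal classes, dw+ v h and dw v+ h+, are the parental types, so the F1 was dw+ v h / dw v+ h+.
The two rarest classes, dw+ v+ h and dw v h+, are the double crossovers. Comparing them with the parentals, only the v allele has switched, so v is the middle locus and the order is h – v – dw.
Crossovers in the v–dw interval produce the single-crossover classes dw v h and dw+ v+ h+ (88 + 112 = 200) plus the double crossovers (15).
RF(v–dw) = (200 + 15) / 1944 = 215/1944 = 0.1106 → 11.1 map units.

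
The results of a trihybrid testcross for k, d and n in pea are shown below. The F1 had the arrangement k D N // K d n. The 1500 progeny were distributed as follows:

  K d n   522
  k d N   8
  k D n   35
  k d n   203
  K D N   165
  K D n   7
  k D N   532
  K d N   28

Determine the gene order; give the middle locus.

d

The two rarest classes, k d N and K D n, are the double crossovers. Comparing them with the parentals, only the d allele has switched, so d is the middle locus and the order is n – d – k.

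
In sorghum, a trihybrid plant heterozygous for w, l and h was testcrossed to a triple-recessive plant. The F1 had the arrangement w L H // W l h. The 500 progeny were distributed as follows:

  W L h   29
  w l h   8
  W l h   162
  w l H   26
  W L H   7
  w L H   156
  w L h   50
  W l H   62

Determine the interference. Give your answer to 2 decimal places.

The two rarest classes, W L H and w l h, are the double crossovers. Comparing them with the parentals, only the w allele has switched, so w is the middle locus and the order is h – w – l.
h–w: (112 + 15)/500 = 0.2540; w–l: (55 + 15)/500 = 0.1400.
Expected DCO frequency = 0.2540 × 0.1400 ≈ 0.03556; observed = 15/500 ≈ 0.03000.
Coefficient of coincidence = 0.03000/0.03556 ≈ 0.84; interference = 1 − 0.84 = 0.16.

0.16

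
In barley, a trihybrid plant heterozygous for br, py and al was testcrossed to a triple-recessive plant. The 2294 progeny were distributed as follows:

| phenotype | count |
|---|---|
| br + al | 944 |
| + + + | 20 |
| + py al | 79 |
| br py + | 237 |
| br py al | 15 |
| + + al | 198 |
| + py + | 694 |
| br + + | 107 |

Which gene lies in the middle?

The two most frequent reciprocal classes, + py + and br + al, are the parental types, so the F1 was + py + / br + al.
The two rarest classes, + + + and br py al, are the double crossovers. Comparing them with the parentals, only the py allele has switched, so py is the middle locus and the order is br – py – al.

py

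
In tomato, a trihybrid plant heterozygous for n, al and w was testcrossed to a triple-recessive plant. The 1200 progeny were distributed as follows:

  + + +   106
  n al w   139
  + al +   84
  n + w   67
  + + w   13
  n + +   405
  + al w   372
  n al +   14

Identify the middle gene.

The two most frequent reciprocal classes, + al w and n + +, are the parental types, so the F1 was + al w / n + +.
The two rarest classes, + + w and n al +, are the double crossovers. Comparing them with the parentals, only the al allele has switched, so al is the middle locus and the order is w – al – n.

al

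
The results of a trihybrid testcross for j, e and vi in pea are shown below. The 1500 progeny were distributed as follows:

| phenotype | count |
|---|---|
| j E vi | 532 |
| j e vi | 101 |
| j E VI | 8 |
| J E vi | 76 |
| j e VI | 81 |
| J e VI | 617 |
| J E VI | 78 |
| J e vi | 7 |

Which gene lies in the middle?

The two most frequent reciprocal classes, j E vi and J e VI, are the parental types, so the F1 was j E vi / J e VI.
The two rarest classes, j E VI and J e vi, are the double crossovers. Comparing them with the parentals, only the vi allele has switched, so vi is the middle locus and the order is j – vi – e.

vi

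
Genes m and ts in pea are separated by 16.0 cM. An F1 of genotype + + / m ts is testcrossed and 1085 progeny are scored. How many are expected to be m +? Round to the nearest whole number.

A map distance of 16.0 cM corresponds to a recombination frequency of 0.160.
The F1 is + + / m ts, so m + is a recombinant gamete class with expected frequency r/2 = 0.160/2 = 0.0800.
Expected number = 0.0800 × 1085 = 86.80 ≈ 87.

87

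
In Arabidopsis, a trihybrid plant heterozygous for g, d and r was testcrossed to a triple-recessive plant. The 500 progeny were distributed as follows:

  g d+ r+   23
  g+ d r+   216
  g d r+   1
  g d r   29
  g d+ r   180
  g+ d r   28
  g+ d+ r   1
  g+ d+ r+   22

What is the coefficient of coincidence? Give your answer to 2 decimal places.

The two most frequent reciprocal classes, g d+ r and g+ d r+, are the parental types, so the F1 was g d+ r / g+ d r+.
The two rarest classes, g+ d+ r and g d r+, are the double crossovers. Comparing them with the parentals, only the g allele has switched, so g is the middle locus and the order is r – g – d.
r–g: (51 + 2)/500 = 0.1060; g–d: (51 + 2)/500 = 0.1060.
Expected DCO frequency = 0.1060 × 0.1060 ≈ 0.01124; observed = 2/500 ≈ 0.00400.
Coefficient of coincidence = 0.00400/0.01124 ≈ 0.36.

0.36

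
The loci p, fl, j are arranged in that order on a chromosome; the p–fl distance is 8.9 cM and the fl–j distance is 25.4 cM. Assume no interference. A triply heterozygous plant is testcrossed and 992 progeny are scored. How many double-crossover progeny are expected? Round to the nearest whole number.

22

Map distances give recombination frequencies of 0.089 and 0.254 for the two intervals.
With no interference, expected double-crossover frequency = 0.089 × 0.254 = 0.02261.
Expected number = 0.02261 × 992 = 22.43 ≈ 22.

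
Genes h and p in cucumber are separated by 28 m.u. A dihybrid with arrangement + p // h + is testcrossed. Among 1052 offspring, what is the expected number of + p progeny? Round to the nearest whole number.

A map distance of 28 m.u. corresponds to a recombination frequency of 0.280.
The F1 is + p / h +, so + p is a parental gamete class with expected frequency (1 − r)/2 = 0.720/2 = 0.3600.
Expected number = 0.3600 × 1052 = 378.72 ≈ 379.

379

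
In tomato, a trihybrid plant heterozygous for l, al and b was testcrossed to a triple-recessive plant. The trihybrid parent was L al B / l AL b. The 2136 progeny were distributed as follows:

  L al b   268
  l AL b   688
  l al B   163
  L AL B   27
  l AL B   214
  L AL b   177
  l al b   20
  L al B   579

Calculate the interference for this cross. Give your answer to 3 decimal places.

The two rarest classes, L AL B and l al b, are the double crossovers. Comparing them with the parentals, only the al allele has switched, so al is the middle locus and the order is l – al – b.
l–al: (340 + 47)/2136 = 0.1812; al–b: (482 + 47)/2136 = 0.2477.
Expected DCO frequency = 0.1812 × 0.2477 ≈ 0.04488; observed = 47/2136 ≈ 0.02200.
Coefficient of coincidence = 0.02200/0.04488 ≈ 0.490; interference = 1 − 0.490 = 0.510.

0.510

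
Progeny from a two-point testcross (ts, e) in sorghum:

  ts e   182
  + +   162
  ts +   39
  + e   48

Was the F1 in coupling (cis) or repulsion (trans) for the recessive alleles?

cis

The two most frequent classes are + + (162) and ts e (182); these are the parental (non-recombinant) types.
So the F1 carried + + on one chromosome and ts e on the other — the recessive alleles are on the same chromosome (cis / coupling).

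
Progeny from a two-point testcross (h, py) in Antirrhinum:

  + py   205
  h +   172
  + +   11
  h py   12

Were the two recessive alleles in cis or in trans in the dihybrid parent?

trans

The two most frequent classes are + py (205) and h + (172); these are the parental (non-recombinant) types.
So the F1 carried + py on one chromosome and h + on the other — the recessive alleles are on opposite chromosomes (trans / repulsion).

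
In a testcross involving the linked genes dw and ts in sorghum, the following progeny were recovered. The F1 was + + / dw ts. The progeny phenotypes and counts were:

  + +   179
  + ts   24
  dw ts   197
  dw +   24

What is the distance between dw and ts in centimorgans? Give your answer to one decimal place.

The recombinant classes are + ts and dw +: 24 + 24 = 48.
Recombination frequency = 48/424 = 0.1132 ≈ 11.3%, i.e. 11.3 centimorgans.

11.3 centimorgans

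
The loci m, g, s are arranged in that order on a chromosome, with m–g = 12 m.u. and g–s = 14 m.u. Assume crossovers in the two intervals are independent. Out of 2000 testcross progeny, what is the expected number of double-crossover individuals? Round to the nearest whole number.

Map distances give recombination frequencies of 0.120 and 0.140 for the two intervals.
With no interference, expected double-crossover frequency = 0.120 × 0.140 = 0.01680.
Expected number = 0.01680 × 2000 = 33.60 ≈ 34.

34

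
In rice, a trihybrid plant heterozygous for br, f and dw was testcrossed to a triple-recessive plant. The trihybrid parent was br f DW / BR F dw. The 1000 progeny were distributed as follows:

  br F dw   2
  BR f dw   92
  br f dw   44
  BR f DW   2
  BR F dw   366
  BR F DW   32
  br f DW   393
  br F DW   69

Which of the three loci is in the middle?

br

The two rarest classes, BR f DW and br F dw, are the double crossovers. Comparing them with the parentals, only the br allele has switched, so br is the middle locus and the order is dw – br – f.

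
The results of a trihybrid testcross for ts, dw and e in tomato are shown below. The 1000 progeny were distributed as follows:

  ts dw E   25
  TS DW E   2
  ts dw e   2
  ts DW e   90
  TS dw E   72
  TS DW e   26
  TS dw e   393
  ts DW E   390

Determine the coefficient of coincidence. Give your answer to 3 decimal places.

The two most frequent reciprocal classes, TS dw e and ts DW E, are the parental types, so the F1 was TS dw e / ts DW E.
The two rarest classes, ts dw e and TS DW E, are the double crossovers. Comparing them with the parentals, only the ts allele has switched, so ts is the middle locus and the order is e – ts – dw.
e–ts: (162 + 4)/1000 = 0.1660; ts–dw: (51 + 4)/1000 = 0.0550.
Expected DCO frequency = 0.1660 × 0.0550 ≈ 0.00913; observed = 4/1000 ≈ 0.00400.
Coefficient of coincidence = 0.00400/0.00913 ≈ 0.438.

0.438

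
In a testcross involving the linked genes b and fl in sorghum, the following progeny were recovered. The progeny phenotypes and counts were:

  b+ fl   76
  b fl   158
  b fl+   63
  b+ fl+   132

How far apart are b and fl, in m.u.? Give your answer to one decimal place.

The two most frequent classes, b+ fl+ (132) and b fl (158), are the parental types, so the F1 was b+ fl+ / b fl.
The recombinant classes are b+ fl and b fl+: 76 + 63 = 139.
Recombination frequency = 139/429 = 0.3240 ≈ 32.4%, i.e. 32.4 m.u.

32.4 m.u.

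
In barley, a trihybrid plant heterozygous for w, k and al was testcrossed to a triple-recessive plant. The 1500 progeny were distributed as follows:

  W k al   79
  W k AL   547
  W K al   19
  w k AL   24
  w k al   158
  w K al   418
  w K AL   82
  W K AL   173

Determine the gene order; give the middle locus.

w

The two most frequent reciprocal classes, W k AL and w K al, are the parental types, so the F1 was W k AL / w K al.
The two rarest classes, w k AL and W K al, are the double crossovers. Comparing them with the parentals, only the w allele has switched, so w is the middle locus and the order is k – w – al.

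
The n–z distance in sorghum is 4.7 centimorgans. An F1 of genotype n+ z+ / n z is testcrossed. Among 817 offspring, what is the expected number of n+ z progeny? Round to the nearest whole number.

A map distance of 4.7 centimorgans corresponds to a recombination frequency of 0.047.
The F1 is n+ z+ / n z, so n+ z is a recombinant gamete class with expected frequency r/2 = 0.047/2 = 0.0235.
Expected number = 0.0235 × 817 = 19.20 ≈ 19.

19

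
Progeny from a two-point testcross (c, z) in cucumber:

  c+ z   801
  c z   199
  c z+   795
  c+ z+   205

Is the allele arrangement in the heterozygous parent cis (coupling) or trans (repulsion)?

The two most frequent classes are c+ z (801) and c z+ (795); these are the parental (non-recombinant) types.
So the F1 carried c+ z on one chromosome and c z+ on the other — the recessive alleles are on opposite chromosomes (trans / repulsion).

trans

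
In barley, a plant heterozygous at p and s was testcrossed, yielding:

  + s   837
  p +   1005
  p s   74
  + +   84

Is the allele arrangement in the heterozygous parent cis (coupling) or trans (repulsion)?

The two most frequent classes are + s (837) and p + (1005); these are the parental (non-recombinant) types.
So the F1 carried + s on one chromosome and p + on the other — the recessive alleles are on opposite chromosomes (trans / repulsion).

trans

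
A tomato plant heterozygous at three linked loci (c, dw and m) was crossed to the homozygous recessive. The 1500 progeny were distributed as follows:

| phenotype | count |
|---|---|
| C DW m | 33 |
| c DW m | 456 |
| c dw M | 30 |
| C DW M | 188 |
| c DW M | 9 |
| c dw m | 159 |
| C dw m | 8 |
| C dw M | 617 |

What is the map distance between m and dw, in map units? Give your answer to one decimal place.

24.3 map units

The two most frequent reciprocal classes, C dw M and c DW m, are the parental types, so the F1 was C dw M / c DW m.
The two rarest classes, C dw m and c DW M, are the double crossovers. Comparing them with the parentals, only the m allele has switched, so m is the middle locus and the order is c – m – dw.
Crossovers in the m–dw interval produce the single-crossover classes C DW M and c dw m (188 + 159 = 347) plus the double crossovers (17).
RF(m–dw) = (347 + 17) / 1500 = 364/1500 = 0.2427 → 24.3 map units.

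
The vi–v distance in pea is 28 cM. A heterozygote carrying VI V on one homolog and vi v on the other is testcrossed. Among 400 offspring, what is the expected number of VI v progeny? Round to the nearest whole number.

A map distance of 28 cM corresponds to a recombination frequency of 0.280.
The F1 is VI V / vi v, so VI v is a recombinant gamete class with expected frequency r/2 = 0.280/2 = 0.1400.
Expected number = 0.1400 × 400 = 56.00 ≈ 56.

56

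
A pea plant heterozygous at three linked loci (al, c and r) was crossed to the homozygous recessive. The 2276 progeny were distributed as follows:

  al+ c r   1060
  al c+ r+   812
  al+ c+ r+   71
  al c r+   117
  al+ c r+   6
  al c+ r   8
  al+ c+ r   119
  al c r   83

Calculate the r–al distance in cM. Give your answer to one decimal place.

The two most frequent reciprocal classes, al c+ r+ and al+ c r, are the parental types, so the F1 was al c+ r+ / al+ c r.
The two rarest classes, al c+ r and al+ c r+, are the double crossovers. Comparing them with the parentals, only the r allele has switched, so r is the middle locus and the order is c – r – al.
Crossovers in the r–al interval produce the single-crossover classes al+ c+ r+ and al c r (71 + 83 = 154) plus the double crossovers (14).
RF(r–al) = (154 + 14) / 2276 = 168/2276 = 0.0738 → 7.4 cM.

7.4 cM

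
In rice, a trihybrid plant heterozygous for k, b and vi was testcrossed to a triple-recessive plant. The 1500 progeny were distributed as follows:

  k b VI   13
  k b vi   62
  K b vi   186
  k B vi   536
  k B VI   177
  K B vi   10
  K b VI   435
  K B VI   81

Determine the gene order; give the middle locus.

k

The two most frequent reciprocal classes, k B vi and K b VI, are the parental types, so the F1 was k B vi / K b VI.
The two rarest classes, K B vi and k b VI, are the double crossovers. Comparing them with the parentals, only the k allele has switched, so k is the middle locus and the order is vi – k – b.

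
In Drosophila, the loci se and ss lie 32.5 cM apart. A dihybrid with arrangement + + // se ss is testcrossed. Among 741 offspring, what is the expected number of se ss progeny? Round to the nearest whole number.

250

A map distance of 32.5 cM corresponds to a recombination frequency of 0.325.
The F1 is + + / se ss, so se ss is a parental gamete class with expected frequency (1 − r)/2 = 0.675/2 = 0.3375.
Expected number = 0.3375 × 741 = 250.09 ≈ 250.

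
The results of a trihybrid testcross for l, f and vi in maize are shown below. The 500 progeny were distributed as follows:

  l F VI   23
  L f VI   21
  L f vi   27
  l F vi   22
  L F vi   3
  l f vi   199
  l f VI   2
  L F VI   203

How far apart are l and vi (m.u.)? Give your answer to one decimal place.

11.0 m.u.

The two most frequent reciprocal classes, l f vi and L F VI, are the parental types, so the F1 was l f vi / L F VI.
The two rarest classes, l f VI and L F vi, are the double crossovers. Comparing them with the parentals, only the vi allele has switched, so vi is the middle locus and the order is l – vi – f.
Crossovers in the l–vi interval produce the single-crossover classes L f vi and l F VI (27 + 23 = 50) plus the double crossovers (5).
RF(l–vi) = (50 + 5) / 500 = 55/500 = 0.1100 → 11.0 m.u.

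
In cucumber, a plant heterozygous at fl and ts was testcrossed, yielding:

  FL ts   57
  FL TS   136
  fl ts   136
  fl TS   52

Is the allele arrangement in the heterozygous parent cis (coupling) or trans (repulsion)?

cis

The two most frequent classes are FL TS (136) and fl ts (136); these are the parental (non-recombinant) types.
So the F1 carried FL TS on one chromosome and fl ts on the other — the recessive alleles are on the same chromosome (cis / coupling).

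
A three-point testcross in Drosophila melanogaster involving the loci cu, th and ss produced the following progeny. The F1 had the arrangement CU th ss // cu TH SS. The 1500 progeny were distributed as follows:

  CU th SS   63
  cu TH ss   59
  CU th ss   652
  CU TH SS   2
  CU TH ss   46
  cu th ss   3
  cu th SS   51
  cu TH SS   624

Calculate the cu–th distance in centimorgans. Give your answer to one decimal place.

6.8 centimorgans

The two rarest classes, cu th ss and CU TH SS, are the double crossovers. Comparing them with the parentals, only the cu allele has switched, so cu is the middle locus and the order is ss – cu – th.
Crossovers in the cu–th interval produce the single-crossover classes CU TH ss and cu th SS (46 + 51 = 97) plus the double crossovers (5).
RF(cu–th) = (97 + 5) / 1500 = 102/1500 = 0.0680 → 6.8 centimorgans.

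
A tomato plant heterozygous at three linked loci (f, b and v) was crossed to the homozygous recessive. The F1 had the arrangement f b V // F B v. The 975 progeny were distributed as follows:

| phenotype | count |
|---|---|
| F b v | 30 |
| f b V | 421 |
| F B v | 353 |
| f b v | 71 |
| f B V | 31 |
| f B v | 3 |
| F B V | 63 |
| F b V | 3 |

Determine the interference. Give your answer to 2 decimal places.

0.38

The two rarest classes, F b V and f B v, are the double crossovers. Comparing them with the parentals, only the f allele has switched, so f is the middle locus and the order is b – f – v.
b–f: (61 + 6)/975 = 0.0687; f–v: (134 + 6)/975 = 0.1436.
Expected DCO frequency = 0.0687 × 0.1436 ≈ 0.00987; observed = 6/975 ≈ 0.00615.
Coefficient of coincidence = 0.00615/0.00987 ≈ 0.62; interference = 1 − 0.62 = 0.38.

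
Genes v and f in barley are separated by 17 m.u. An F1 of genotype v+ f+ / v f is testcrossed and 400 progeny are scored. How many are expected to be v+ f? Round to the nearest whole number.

34

A map distance of 17 m.u. corresponds to a recombination frequency of 0.170.
The F1 is v+ f+ / v f, so v+ f is a recombinant gamete class with expected frequency r/2 = 0.170/2 = 0.0850.
Expected number = 0.0850 × 400 = 34.00 ≈ 34.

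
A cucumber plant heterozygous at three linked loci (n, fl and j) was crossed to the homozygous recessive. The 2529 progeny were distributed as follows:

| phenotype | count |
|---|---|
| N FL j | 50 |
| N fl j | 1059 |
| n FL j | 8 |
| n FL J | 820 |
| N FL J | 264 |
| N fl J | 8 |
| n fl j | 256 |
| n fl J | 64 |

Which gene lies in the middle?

The two most frequent reciprocal classes, n FL J and N fl j, are the parental types, so the F1 was n FL J / N fl j.
The two rarest classes, n FL j and N fl J, are the double crossovers. Comparing them with the parentals, only the j allele has switched, so j is the middle locus and the order is fl – j – n.

j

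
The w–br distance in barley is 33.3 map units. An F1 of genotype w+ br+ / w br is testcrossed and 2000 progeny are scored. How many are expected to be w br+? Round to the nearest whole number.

333

A map distance of 33.3 map units corresponds to a recombination frequency of 0.333.
The F1 is w+ br+ / w br, so w br+ is a recombinant gamete class with expected frequency r/2 = 0.333/2 = 0.1665.
Expected number = 0.1665 × 2000 = 333.00 ≈ 333.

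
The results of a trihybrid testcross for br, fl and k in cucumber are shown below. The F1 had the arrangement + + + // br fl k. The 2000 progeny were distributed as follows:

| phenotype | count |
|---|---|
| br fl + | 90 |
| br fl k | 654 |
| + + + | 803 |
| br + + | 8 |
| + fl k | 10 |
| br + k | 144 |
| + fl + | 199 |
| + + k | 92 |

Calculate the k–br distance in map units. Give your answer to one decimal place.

10.0 map units

The two rarest classes, br + + and + fl k, are the double crossovers. Comparing them with the parentals, only the br allele has switched, so br is the middle locus and the order is fl – br – k.
Crossovers in the br–k interval produce the single-crossover classes + + k and br fl + (92 + 90 = 182) plus the double crossovers (18).
RF(br–k) = (182 + 18) / 2000 = 200/2000 = 0.1000 → 10.0 map units.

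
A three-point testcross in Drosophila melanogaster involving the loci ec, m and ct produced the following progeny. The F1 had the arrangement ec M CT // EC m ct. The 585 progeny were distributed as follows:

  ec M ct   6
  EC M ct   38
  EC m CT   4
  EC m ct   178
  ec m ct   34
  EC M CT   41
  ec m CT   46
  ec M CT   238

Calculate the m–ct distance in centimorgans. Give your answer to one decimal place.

16.1 centimorgans

The two rarest classes, ec M ct and EC m CT, are the double crossovers. Comparing them with the parentals, only the ct allele has switched, so ct is the middle locus and the order is ec – ct – m.
Crossovers in the ct–m interval produce the single-crossover classes ec m CT and EC M ct (46 + 38 = 84) plus the double crossovers (10).
RF(ct–m) = (84 + 10) / 585 = 94/585 = 0.1607 → 16.1 centimorgans.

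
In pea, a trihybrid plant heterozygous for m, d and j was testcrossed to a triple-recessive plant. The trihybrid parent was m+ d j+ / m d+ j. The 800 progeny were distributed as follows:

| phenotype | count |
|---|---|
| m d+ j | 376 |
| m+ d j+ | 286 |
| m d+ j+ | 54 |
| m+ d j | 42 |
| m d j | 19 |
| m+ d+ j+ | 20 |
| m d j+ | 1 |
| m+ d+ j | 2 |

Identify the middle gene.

m

The two rarest classes, m d j+ and m+ d+ j, are the double crossovers. Comparing them with the parentals, only the m allele has switched, so m is the middle locus and the order is d – m – j.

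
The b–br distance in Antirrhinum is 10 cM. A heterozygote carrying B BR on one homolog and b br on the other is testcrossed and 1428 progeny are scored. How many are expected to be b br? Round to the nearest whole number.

A map distance of 10 cM corresponds to a recombination frequency of 0.100.
The F1 is B BR / b br, so b br is a parental gamete class with expected frequency (1 − r)/2 = 0.900/2 = 0.4500.
Expected number = 0.4500 × 1428 = 642.60 ≈ 643.

643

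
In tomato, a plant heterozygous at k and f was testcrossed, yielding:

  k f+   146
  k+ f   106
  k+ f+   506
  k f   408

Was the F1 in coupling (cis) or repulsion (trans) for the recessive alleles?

cis

The two most frequent classes are k+ f+ (506) and k f (408); these are the parental (non-recombinant) types.
So the F1 carried k+ f+ on one chromosome and k f on the other — the recessive alleles are on the same chromosome (cis / coupling).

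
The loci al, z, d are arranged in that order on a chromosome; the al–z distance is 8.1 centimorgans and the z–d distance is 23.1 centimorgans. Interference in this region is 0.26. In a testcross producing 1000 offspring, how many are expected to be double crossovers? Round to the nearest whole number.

14

Map distances give recombination frequencies of 0.081 and 0.231 for the two intervals.
With interference 0.26 (so coincidence = 0.74), expected double-crossover frequency = 0.081 × 0.231 × 0.74 = 0.01385.
Expected number = 0.01385 × 1000 = 13.85 ≈ 14.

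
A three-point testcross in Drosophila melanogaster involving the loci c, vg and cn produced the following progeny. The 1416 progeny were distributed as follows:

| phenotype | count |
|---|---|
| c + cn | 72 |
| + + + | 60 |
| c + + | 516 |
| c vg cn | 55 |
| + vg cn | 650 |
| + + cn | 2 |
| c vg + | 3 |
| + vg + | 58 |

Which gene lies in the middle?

vg

The two most frequent reciprocal classes, + vg cn and c + +, are the parental types, so the F1 was + vg cn / c + +.
The two rarest classes, + + cn and c vg +, are the double crossovers. Comparing them with the parentals, only the vg allele has switched, so vg is the middle locus and the order is c – vg – cn.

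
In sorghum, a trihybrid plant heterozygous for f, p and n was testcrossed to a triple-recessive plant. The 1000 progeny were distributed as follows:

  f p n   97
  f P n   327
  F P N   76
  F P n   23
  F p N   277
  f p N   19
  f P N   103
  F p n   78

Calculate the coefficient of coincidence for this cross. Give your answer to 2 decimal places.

The two most frequent reciprocal classes, F p N and f P n, are the parental types, so the F1 was F p N / f P n.
The two rarest classes, f p N and F P n, are the double crossovers. Comparing them with the parentals, only the f allele has switched, so f is the middle locus and the order is n – f – p.
n–f: (181 + 42)/1000 = 0.2230; f–p: (173 + 42)/1000 = 0.2150.
Expected DCO frequency = 0.2230 × 0.2150 ≈ 0.04795; observed = 42/1000 ≈ 0.04200.
Coefficient of coincidence = 0.04200/0.04795 ≈ 0.88.

0.88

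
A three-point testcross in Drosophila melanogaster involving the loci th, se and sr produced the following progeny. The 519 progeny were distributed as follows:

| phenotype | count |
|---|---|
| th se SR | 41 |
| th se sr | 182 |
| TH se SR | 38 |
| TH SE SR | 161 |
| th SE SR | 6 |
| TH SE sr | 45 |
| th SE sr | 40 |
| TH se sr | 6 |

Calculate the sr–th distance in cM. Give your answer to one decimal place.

18.9 cM

The two most frequent reciprocal classes, th se sr and TH SE SR, are the parental types, so the F1 was th se sr / TH SE SR.
The two rarest classes, TH se sr and th SE SR, are the double crossovers. Comparing them with the parentals, only the th allele has switched, so th is the middle locus and the order is sr – th – se.
Crossovers in the sr–th interval produce the single-crossover classes th se SR and TH SE sr (41 + 45 = 86) plus the double crossovers (12).
RF(sr–th) = (86 + 12) / 519 = 98/519 = 0.1888 → 18.9 cM.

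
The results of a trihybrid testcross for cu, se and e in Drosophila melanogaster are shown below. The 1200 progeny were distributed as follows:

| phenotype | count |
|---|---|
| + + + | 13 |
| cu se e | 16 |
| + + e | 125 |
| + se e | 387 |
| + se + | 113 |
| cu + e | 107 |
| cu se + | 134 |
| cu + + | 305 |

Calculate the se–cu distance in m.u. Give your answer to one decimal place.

24.0 m.u.

The two most frequent reciprocal classes, cu + + and + se e, are the parental types, so the F1 was cu + + / + se e.
The two rarest classes, + + + and cu se e, are the double crossovers. Comparing them with the parentals, only the cu allele has switched, so cu is the middle locus and the order is se – cu – e.
Crossovers in the se–cu interval produce the single-crossover classes cu se + and + + e (134 + 125 = 259) plus the double crossovers (29).
RF(se–cu) = (259 + 29) / 1200 = 288/1200 = 0.2400 → 24.0 m.u.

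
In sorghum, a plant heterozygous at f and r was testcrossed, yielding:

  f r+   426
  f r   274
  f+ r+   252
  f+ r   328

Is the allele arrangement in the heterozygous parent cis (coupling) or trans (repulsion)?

trans

The two most frequent classes are f+ r (328) and f r+ (426); these are the parental (non-recombinant) types.
So the F1 carried f+ r on one chromosome and f r+ on the other — the recessive alleles are on opposite chromosomes (trans / repulsion).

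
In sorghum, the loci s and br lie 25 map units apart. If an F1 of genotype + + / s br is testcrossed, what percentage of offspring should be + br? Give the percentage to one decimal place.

12.5%

A map distance of 25 map units corresponds to a recombination frequency of 0.250.
The F1 is + + / s br, so + br is a recombinant gamete class with expected frequency r/2 = 0.250/2 = 0.1250.
That is 0.1250 = 12.5% of the progeny.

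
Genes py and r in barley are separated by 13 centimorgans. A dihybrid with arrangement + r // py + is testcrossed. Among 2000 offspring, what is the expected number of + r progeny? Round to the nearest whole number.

A map distance of 13 centimorgans corresponds to a recombination frequency of 0.130.
The F1 is + r / py +, so + r is a parental gamete class with expected frequency (1 − r)/2 = 0.870/2 = 0.4350.
Expected number = 0.4350 × 2000 = 870.00 ≈ 870.

870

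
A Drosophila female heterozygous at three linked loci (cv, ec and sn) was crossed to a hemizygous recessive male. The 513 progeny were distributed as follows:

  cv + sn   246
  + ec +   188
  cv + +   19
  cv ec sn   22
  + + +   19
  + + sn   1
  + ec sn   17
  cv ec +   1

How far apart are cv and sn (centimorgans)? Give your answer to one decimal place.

The two most frequent reciprocal classes, + ec + and cv + sn, are the parental types, so the F1 was + ec + / cv + sn.
The two rarest classes, cv ec + and + + sn, are the double crossovers. Comparing them with the parentals, only the cv allele has switched, so cv is the middle locus and the order is sn – cv – ec.
Crossovers in the sn–cv interval produce the single-crossover classes + ec sn and cv + + (17 + 19 = 36) plus the double crossovers (2).
RF(sn–cv) = (36 + 2) / 513 = 38/513 = 0.0741 → 7.4 centimorgans.

7.4 centimorgans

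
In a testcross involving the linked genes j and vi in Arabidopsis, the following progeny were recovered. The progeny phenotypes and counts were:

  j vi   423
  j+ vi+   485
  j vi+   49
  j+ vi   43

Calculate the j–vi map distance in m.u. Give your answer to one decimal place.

The two most frequent classes, j+ vi+ (485) and j vi (423), are the parental types, so the F1 was j+ vi+ / j vi.
The recombinant classes are j+ vi and j vi+: 43 + 49 = 92.
Recombination frequency = 92/1000 = 0.0920 ≈ 9.2%, i.e. 9.2 m.u.

9.2 m.u.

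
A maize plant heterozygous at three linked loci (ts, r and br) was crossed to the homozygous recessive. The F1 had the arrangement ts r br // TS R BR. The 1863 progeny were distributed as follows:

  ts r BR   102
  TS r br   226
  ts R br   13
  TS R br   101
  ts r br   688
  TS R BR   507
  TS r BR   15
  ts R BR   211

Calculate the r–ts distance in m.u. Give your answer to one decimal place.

The two rarest classes, ts R br and TS r BR, are the double crossovers. Comparing them with the parentals, only the r allele has switched, so r is the middle locus and the order is br – r – ts.
Crossovers in the r–ts interval produce the single-crossover classes TS r br and ts R BR (226 + 211 = 437) plus the double crossovers (28).
RF(r–ts) = (437 + 28) / 1863 = 465/1863 = 0.2496 → 25.0 m.u.

25.0 m.u.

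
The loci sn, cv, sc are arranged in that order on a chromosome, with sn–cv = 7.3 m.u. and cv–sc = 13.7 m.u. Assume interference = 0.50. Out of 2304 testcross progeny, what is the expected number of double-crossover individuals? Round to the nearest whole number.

Map distances give recombination frequencies of 0.073 and 0.137 for the two intervals.
With interference 0.50 (so coincidence = 0.50), expected double-crossover frequency = 0.073 × 0.137 × 0.50 = 0.00500.
Expected number = 0.00500 × 2304 = 11.52 ≈ 12.

12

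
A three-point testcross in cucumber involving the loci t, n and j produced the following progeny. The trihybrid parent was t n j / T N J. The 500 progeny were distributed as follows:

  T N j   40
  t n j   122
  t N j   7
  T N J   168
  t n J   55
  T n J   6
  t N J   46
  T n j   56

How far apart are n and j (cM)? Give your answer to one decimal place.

21.6 cM

The two rarest classes, t N j and T n J, are the double crossovers. Comparing them with the parentals, only the n allele has switched, so n is the middle locus and the order is j – n – t.
Crossovers in the j–n interval produce the single-crossover classes t n J and T N j (55 + 40 = 95) plus the double crossovers (13).
RF(j–n) = (95 + 13) / 500 = 108/500 = 0.2160 → 21.6 cM.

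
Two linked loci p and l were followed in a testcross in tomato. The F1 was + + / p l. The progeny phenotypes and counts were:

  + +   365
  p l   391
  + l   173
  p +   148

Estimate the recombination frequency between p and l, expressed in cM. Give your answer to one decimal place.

The recombinant classes are + l and p +: 173 + 148 = 321.
Recombination frequency = 321/1077 = 0.2981 ≈ 29.8%, i.e. 29.8 cM.

29.8 cM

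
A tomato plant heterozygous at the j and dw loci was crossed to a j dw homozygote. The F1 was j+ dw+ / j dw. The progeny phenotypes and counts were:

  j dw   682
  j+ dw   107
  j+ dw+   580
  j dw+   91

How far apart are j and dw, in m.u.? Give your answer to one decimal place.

13.6 m.u.

The recombinant classes are j+ dw and j dw+: 107 + 91 = 198.
Recombination frequency = 198/1460 = 0.1356 ≈ 13.6%, i.e. 13.6 m.u.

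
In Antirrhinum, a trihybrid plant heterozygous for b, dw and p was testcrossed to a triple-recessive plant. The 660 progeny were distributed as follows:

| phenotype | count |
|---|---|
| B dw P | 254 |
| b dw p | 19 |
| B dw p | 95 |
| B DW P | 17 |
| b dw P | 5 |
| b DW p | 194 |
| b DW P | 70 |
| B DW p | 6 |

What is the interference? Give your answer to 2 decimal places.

The two most frequent reciprocal classes, B dw P and b DW p, are the parental types, so the F1 was B dw P / b DW p.
The two rarest classes, b dw P and B DW p, are the double crossovers. Comparing them with the parentals, only the b allele has switched, so b is the middle locus and the order is dw – b – p.
dw–b: (36 + 11)/660 = 0.0712; b–p: (165 + 11)/660 = 0.2667.
Expected DCO frequency = 0.0712 × 0.2667 ≈ 0.01899; observed = 11/660 ≈ 0.01667.
Coefficient of coincidence = 0.01667/0.01899 ≈ 0.88; interference = 1 − 0.88 = 0.12.

0.12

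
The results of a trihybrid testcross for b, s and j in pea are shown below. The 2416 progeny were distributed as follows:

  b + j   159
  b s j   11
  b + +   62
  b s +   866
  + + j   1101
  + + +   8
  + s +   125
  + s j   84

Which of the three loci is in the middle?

The two most frequent reciprocal classes, b s + and + + j, are the parental types, so the F1 was b s + / + + j.
The two rarest classes, b s j and + + +, are the double crossovers. Comparing them with the parentals, only the j allele has switched, so j is the middle locus and the order is s – j – b.

j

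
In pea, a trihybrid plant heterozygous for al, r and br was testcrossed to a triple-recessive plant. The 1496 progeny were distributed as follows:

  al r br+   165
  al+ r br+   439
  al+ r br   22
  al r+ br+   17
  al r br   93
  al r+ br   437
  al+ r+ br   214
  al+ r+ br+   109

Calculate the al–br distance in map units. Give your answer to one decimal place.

The two most frequent reciprocal classes, al r+ br and al+ r br+, are the parental types, so the F1 was al r+ br / al+ r br+.
The two rarest classes, al r+ br+ and al+ r br, are the double crossovers. Comparing them with the parentals, only the br allele has switched, so br is the middle locus and the order is al – br – r.
Crossovers in the al–br interval produce the single-crossover classes al+ r+ br and al r br+ (214 + 165 = 379) plus the double crossovers (39).
RF(al–br) = (379 + 39) / 1496 = 418/1496 = 0.2794 → 27.9 map units.

27.9 map units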